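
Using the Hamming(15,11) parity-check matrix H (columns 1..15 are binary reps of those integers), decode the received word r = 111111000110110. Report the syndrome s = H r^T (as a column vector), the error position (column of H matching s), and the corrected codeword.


s = (0, 1, 0, 1)^T, error position = 5, corrected codeword c = 111101000110110

Compute s = H r^T mod 2 one row at a time:
  s_1 = 0 + 0 + 1 + 1 + 0 + 1 + 1 + 0 = 4 ≡ 0 (mod 2).
  s_2 = 1 + 1 + 1 + 0 + 0 + 1 + 1 + 0 = 5 ≡ 1 (mod 2).
  s_3 = 1 + 1 + 1 + 0 + 1 + 1 + 1 + 0 = 6 ≡ 0 (mod 2).
  s_4 = 1 + 1 + 1 + 0 + 0 + 1 + 1 + 0 = 5 ≡ 1 (mod 2).
s = (0, 1, 0, 1)^T — this equals column 5 of H (binary 0101), so error is at position 5.
Correct: flip bit 5 of r = 111111000110110 to get c = 111101000110110.


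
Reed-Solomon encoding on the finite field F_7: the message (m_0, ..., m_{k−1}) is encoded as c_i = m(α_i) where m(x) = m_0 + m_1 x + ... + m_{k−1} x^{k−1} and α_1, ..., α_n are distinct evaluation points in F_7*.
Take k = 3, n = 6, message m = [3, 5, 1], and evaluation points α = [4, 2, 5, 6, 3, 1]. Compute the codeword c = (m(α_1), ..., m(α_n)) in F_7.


c = [4, 3, 4, 6, 6, 2]

Message polynomial: m(x) = 3 + 5·x + 1·x^2 (mod 7).
For each evaluation point α_i, compute m(α_i) mod 7:
  α_1 = 4: Horner steps 1 → 2 → 4, so m(4) = 4.
  α_2 = 2: Horner steps 1 → 0 → 3, so m(2) = 3.
  α_3 = 5: Horner steps 1 → 3 → 4, so m(5) = 4.
  α_4 = 6: Horner steps 1 → 4 → 6, so m(6) = 6.
  α_5 = 3: Horner steps 1 → 1 → 6, so m(3) = 6.
  α_6 = 1: Horner steps 1 → 6 → 2, so m(1) = 2.
Codeword c = [4, 3, 4, 6, 6, 2] ∈ F_7^6.


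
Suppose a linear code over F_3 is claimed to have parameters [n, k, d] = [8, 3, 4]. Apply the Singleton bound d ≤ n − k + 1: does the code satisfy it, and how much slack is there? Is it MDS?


Singleton RHS = n − k + 1 = 6, slack = 2, bound satisfied, not MDS.

Singleton bound: d ≤ n − k + 1.
Here n = 8, k = 3, so n − k + 1 = 6.
Given d = 4, check d ≤ 6: YES.
Slack = (n − k + 1) − d = 2.
The code is NOT MDS (slack = 2 > 0).
Description: the claimed parameters are [8, 3, 4]_3; such a code would be non-MDS.


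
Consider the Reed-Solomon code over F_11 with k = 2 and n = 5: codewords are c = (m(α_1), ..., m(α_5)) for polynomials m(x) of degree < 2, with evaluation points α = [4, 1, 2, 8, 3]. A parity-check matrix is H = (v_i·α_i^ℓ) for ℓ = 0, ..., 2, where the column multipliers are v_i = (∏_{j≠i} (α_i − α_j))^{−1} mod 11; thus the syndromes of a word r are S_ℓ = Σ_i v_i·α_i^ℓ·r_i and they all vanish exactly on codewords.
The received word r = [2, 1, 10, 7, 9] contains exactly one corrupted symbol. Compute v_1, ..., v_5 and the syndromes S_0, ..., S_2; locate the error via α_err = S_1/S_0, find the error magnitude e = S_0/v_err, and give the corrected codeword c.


S = (6, 1, 2), error at position 3, error magnitude e = 5, c = [2, 1, 5, 7, 9].

Step 1: column multipliers v_i = (∏_{j≠i}(α_i − α_j))^{−1} mod 11.
  i = 1 (α = 4): (4−1)(4−2)(4−8)(4−3) = 3·2·(−4)·1 = −24 ≡ 9, so v_1 = 9^{−1} = 5 (mod 11).
  i = 2 (α = 1): (1−4)(1−2)(1−8)(1−3) = (−3)·(−1)·(−7)·(−2) = 42 ≡ 9, so v_2 = 9^{−1} = 5 (mod 11).
  i = 3 (α = 2): (2−4)(2−1)(2−8)(2−3) = (−2)·1·(−6)·(−1) = −12 ≡ 10, so v_3 = 10^{−1} = 10 (mod 11).
  i = 4 (α = 8): (8−4)(8−1)(8−2)(8−3) = 4·7·6·5 = 840 ≡ 4, so v_4 = 4^{−1} = 3 (mod 11).
  i = 5 (α = 3): (3−4)(3−1)(3−2)(3−8) = (−1)·2·1·(−5) = 10 ≡ 10, so v_5 = 10^{−1} = 10 (mod 11).
  v = [5, 5, 10, 3, 10].
Step 2: syndromes of r = [2, 1, 10, 7, 9] (all sums mod 11).
  S_0 = Σ v_i r_i = 5·2 + 5·1 + 10·10 + 3·7 + 10·9 = 226 ≡ 6.
  S_1 = Σ v_i α_i r_i = 5·4·2 + 5·1·1 + 10·2·10 + 3·8·7 + 10·3·9 = 683 ≡ 1.
  α_i^2 mod 11 = [5, 1, 4, 9, 9].
  S_2 = Σ v_i α_i^2 r_i = 5·5·2 + 5·1·1 + 10·4·10 + 3·9·7 + 10·9·9 = 1454 ≡ 2.
  S = (6, 1, 2) ≠ 0, so r is not a codeword (an error is present).
Step 3: locate the error. For a single error e at position i, S_ℓ = v_i·e·α_i^ℓ, so α_err = S_1/S_0.
  S_0^{−1} = 6^{−1} = 2 (mod 11), so α_err = 1·2 = 2 ≡ 2 = α_3. Error position i = 3.
  Consistency check: S_2/S_1 = 2·1 = 2 ≡ 2 = α_err ✓ (single-error assumption holds).
Step 4: error magnitude e = S_0/v_3 = S_0·∏_{j≠3}(α_3 − α_j) = 6·10 = 60 ≡ 5 (mod 11).
Step 5: correct position 3: c_3 = r_3 − e = 10 − 5 ≡ 5 (mod 11). Hence c = [2, 1, 5, 7, 9].
  Check: interpolating c through the α_i gives m(x) = 8 + 4·x (degree < 2) with m(α_i) = c_i for every i, so c is indeed a codeword.


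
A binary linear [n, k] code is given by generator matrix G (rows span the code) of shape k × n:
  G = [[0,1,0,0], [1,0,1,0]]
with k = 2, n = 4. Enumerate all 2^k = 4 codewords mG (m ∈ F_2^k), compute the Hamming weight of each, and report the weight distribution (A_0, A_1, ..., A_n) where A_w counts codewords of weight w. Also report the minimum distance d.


Weight distribution: A_0 = 1, A_1 = 1, A_2 = 1, A_3 = 1. Minimum distance d = 1.

Enumerate all 2^2 = 4 messages m ∈ F_2^2.
For each, compute codeword c = mG in F_2^4, then tally its weight.
  m = 00 → c = 0000, weight = 0.
  m = 10 → c = 0100, weight = 1.
  m = 01 → c = 1010, weight = 2.
  m = 11 → c = 1110, weight = 3.
Tally weights:
  weight 0: 1 codewords.
  weight 1: 1 codewords.
  weight 2: 1 codewords.
  weight 3: 1 codewords.
Minimum distance d = smallest w > 0 with A_w > 0 = 1.
Sanity: Σ A_w = 4 = 2^2 = 4 ✓.


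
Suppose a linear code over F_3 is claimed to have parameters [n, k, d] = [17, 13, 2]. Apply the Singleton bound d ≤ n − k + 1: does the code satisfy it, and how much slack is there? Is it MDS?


Singleton RHS = n − k + 1 = 5, slack = 3, bound satisfied, not MDS.

Singleton bound: d ≤ n − k + 1.
Here n = 17, k = 13, so n − k + 1 = 5.
Given d = 2, check d ≤ 5: YES.
Slack = (n − k + 1) − d = 3.
The code is NOT MDS (slack = 3 > 0).
Description: the claimed parameters are [17, 13, 2]_3; such a code would be non-MDS.


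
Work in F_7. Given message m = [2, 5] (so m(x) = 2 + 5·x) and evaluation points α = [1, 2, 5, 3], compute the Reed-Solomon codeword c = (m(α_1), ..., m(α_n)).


c = [0, 5, 6, 3]

Message polynomial: m(x) = 2 + 5·x (mod 7).
For each evaluation point α_i, compute m(α_i) mod 7:
  α_1 = 1: Horner steps 5 → 0, so m(1) = 0.
  α_2 = 2: Horner steps 5 → 5, so m(2) = 5.
  α_3 = 5: Horner steps 5 → 6, so m(5) = 6.
  α_4 = 3: Horner steps 5 → 3, so m(3) = 3.
Codeword c = [0, 5, 6, 3] ∈ F_7^4.


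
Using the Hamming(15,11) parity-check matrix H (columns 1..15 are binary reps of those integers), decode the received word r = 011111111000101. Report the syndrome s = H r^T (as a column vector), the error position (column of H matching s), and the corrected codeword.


s = (0, 0, 1, 0)^T, error position = 2, corrected codeword c = 001111111000101

Compute s = H r^T mod 2 one row at a time:
  s_1 = 1 + 1 + 0 + 0 + 0 + 1 + 0 + 1 = 4 ≡ 0 (mod 2).
  s_2 = 1 + 1 + 1 + 1 + 0 + 1 + 0 + 1 = 6 ≡ 0 (mod 2).
  s_3 = 1 + 1 + 1 + 1 + 0 + 0 + 0 + 1 = 5 ≡ 1 (mod 2).
  s_4 = 0 + 1 + 1 + 1 + 1 + 0 + 1 + 1 = 6 ≡ 0 (mod 2).
s = (0, 0, 1, 0)^T — this equals column 2 of H (binary 0010), so error is at position 2.
Correct: flip bit 2 of r = 011111111000101 to get c = 001111111000101.


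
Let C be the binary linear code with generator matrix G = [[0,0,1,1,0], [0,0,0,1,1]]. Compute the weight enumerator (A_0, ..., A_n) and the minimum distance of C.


Weight distribution: A_0 = 1, A_2 = 3. Minimum distance d = 2.

Enumerate all 2^2 = 4 messages m ∈ F_2^2.
For each, compute codeword c = mG in F_2^5, then tally its weight.
  m = 00 → c = 00000, weight = 0.
  m = 10 → c = 00110, weight = 2.
  m = 01 → c = 00011, weight = 2.
  m = 11 → c = 00101, weight = 2.
Tally weights:
  weight 0: 1 codewords.
  weight 2: 3 codewords.
Minimum distance d = smallest w > 0 with A_w > 0 = 2.
Sanity: Σ A_w = 4 = 2^2 = 4 ✓.


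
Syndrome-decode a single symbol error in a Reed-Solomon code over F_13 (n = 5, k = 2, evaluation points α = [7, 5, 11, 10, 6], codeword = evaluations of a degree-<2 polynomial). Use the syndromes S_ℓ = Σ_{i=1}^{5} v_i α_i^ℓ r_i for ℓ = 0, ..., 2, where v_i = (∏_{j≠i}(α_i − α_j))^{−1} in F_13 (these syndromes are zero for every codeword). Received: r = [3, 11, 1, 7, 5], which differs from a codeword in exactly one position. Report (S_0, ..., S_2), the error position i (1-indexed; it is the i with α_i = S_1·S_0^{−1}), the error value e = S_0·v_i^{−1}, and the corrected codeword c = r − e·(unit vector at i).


S = (11, 12, 6), error at position 1, error magnitude e = 4, c = [12, 11, 1, 7, 5].

Step 1: column multipliers v_i = (∏_{j≠i}(α_i − α_j))^{−1} mod 13.
  i = 1 (α = 7): (7−5)(7−11)(7−10)(7−6) = 2·(−4)·(−3)·1 = 24 ≡ 11, so v_1 = 11^{−1} = 6 (mod 13).
  i = 2 (α = 5): (5−7)(5−11)(5−10)(5−6) = (−2)·(−6)·(−5)·(−1) = 60 ≡ 8, so v_2 = 8^{−1} = 5 (mod 13).
  i = 3 (α = 11): (11−7)(11−5)(11−10)(11−6) = 4·6·1·5 = 120 ≡ 3, so v_3 = 3^{−1} = 9 (mod 13).
  i = 4 (α = 10): (10−7)(10−5)(10−11)(10−6) = 3·5·(−1)·4 = −60 ≡ 5, so v_4 = 5^{−1} = 8 (mod 13).
  i = 5 (α = 6): (6−7)(6−5)(6−11)(6−10) = (−1)·1·(−5)·(−4) = −20 ≡ 6, so v_5 = 6^{−1} = 11 (mod 13).
  v = [6, 5, 9, 8, 11].
Step 2: syndromes of r = [3, 11, 1, 7, 5] (all sums mod 13).
  S_0 = Σ v_i r_i = 6·3 + 5·11 + 9·1 + 8·7 + 11·5 = 193 ≡ 11.
  S_1 = Σ v_i α_i r_i = 6·7·3 + 5·5·11 + 9·11·1 + 8·10·7 + 11·6·5 = 1390 ≡ 12.
  α_i^2 mod 13 = [10, 12, 4, 9, 10].
  S_2 = Σ v_i α_i^2 r_i = 6·10·3 + 5·12·11 + 9·4·1 + 8·9·7 + 11·10·5 = 1930 ≡ 6.
  S = (11, 12, 6) ≠ 0, so r is not a codeword (an error is present).
Step 3: locate the error. For a single error e at position i, S_ℓ = v_i·e·α_i^ℓ, so α_err = S_1/S_0.
  S_0^{−1} = 11^{−1} = 6 (mod 13), so α_err = 12·6 = 72 ≡ 7 = α_1. Error position i = 1.
  Consistency check: S_2/S_1 = 6·12 = 72 ≡ 7 = α_err ✓ (single-error assumption holds).
Step 4: error magnitude e = S_0/v_1 = S_0·∏_{j≠1}(α_1 − α_j) = 11·11 = 121 ≡ 4 (mod 13).
Step 5: correct position 1: c_1 = r_1 − e = 3 − 4 ≡ 12 (mod 13). Hence c = [12, 11, 1, 7, 5].
  Check: interpolating c through the α_i gives m(x) = 2 + 7·x (degree < 2) with m(α_i) = c_i for every i, so c is indeed a codeword.


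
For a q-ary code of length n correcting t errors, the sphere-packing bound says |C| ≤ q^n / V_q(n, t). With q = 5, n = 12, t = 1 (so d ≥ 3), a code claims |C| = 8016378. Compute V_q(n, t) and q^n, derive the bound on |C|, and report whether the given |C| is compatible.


V_q(n, t) = 49, q^n = 244140625, Hamming bound = 4982461, |C| = 8016378 > bound (violated).

Step 1: Compute V_q(n, t) = Σ_{j=0}^1 C(n, j) (q−1)^j.
  j = 0: C(12,0)·(4)^0 = 1·1 = 1.
  j = 1: C(12,1)·(4)^1 = 12·4 = 48.
  V_q(n, t) = 1 + 48 = 49.
Step 2: q^n = 5^12 = 244140625.
Step 3: Hamming bound ⌊q^n / V_q(n,t)⌋ = ⌊244140625/49⌋ = 4982461.
Step 4: Compare |C| = 8016378 to 4982461: violated.
The claimed |C| lies above the Hamming bound, so no 5-ary code of length 12 with d ≥ 3 can have 8016378 codewords.


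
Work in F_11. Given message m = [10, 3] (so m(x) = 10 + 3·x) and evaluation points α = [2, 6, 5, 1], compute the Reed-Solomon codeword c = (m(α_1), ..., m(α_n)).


c = [5, 6, 3, 2]

Message polynomial: m(x) = 10 + 3·x (mod 11).
For each evaluation point α_i, compute m(α_i) mod 11:
  α_1 = 2: Horner steps 3 → 5, so m(2) = 5.
  α_2 = 6: Horner steps 3 → 6, so m(6) = 6.
  α_3 = 5: Horner steps 3 → 3, so m(5) = 3.
  α_4 = 1: Horner steps 3 → 2, so m(1) = 2.
Codeword c = [5, 6, 3, 2] ∈ F_11^4.


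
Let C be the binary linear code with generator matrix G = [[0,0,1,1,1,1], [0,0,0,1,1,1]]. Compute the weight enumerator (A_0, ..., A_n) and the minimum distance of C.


Weight distribution: A_0 = 1, A_1 = 1, A_3 = 1, A_4 = 1. Minimum distance d = 1.

Enumerate all 2^2 = 4 messages m ∈ F_2^2.
For each, compute codeword c = mG in F_2^6, then tally its weight.
  m = 00 → c = 000000, weight = 0.
  m = 10 → c = 001111, weight = 4.
  m = 01 → c = 000111, weight = 3.
  m = 11 → c = 001000, weight = 1.
Tally weights:
  weight 0: 1 codewords.
  weight 1: 1 codewords.
  weight 3: 1 codewords.
  weight 4: 1 codewords.
Minimum distance d = smallest w > 0 with A_w > 0 = 1.
Sanity: Σ A_w = 4 = 2^2 = 4 ✓.


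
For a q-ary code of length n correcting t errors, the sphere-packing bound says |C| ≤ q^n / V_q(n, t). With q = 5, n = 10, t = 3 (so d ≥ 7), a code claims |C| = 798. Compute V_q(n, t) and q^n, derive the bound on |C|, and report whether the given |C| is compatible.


V_q(n, t) = 8441, q^n = 9765625, Hamming bound = 1156, |C| = 798 ≤ bound (satisfied).

Step 1: Compute V_q(n, t) = Σ_{j=0}^3 C(n, j) (q−1)^j.
  j = 0: C(10,0)·(4)^0 = 1·1 = 1.
  j = 1: C(10,1)·(4)^1 = 10·4 = 40.
  j = 2: C(10,2)·(4)^2 = 45·16 = 720.
  j = 3: C(10,3)·(4)^3 = 120·64 = 7680.
  V_q(n, t) = 1 + 40 + 720 + 7680 = 8441.
Step 2: q^n = 5^10 = 9765625.
Step 3: Hamming bound ⌊q^n / V_q(n,t)⌋ = ⌊9765625/8441⌋ = 1156.
Step 4: Compare |C| = 798 to 1156: satisfied.
The claimed |C| lies below the Hamming bound.


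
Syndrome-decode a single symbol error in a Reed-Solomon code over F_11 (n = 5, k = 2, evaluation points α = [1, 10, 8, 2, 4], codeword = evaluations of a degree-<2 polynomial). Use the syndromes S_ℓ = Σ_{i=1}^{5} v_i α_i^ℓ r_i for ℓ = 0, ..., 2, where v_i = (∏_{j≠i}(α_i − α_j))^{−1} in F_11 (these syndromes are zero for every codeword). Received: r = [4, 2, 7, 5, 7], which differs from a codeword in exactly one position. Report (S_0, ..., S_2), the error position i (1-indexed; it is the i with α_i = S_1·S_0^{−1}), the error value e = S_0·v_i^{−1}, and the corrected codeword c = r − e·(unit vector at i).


S = (8, 9, 6), error at position 3, error magnitude e = 7, c = [4, 2, 0, 5, 7].

Step 1: column multipliers v_i = (∏_{j≠i}(α_i − α_j))^{−1} mod 11.
  i = 1 (α = 1): (1−10)(1−8)(1−2)(1−4) = (−9)·(−7)·(−1)·(−3) = 189 ≡ 2, so v_1 = 2^{−1} = 6 (mod 11).
  i = 2 (α = 10): (10−1)(10−8)(10−2)(10−4) = 9·2·8·6 = 864 ≡ 6, so v_2 = 6^{−1} = 2 (mod 11).
  i = 3 (α = 8): (8−1)(8−10)(8−2)(8−4) = 7·(−2)·6·4 = −336 ≡ 5, so v_3 = 5^{−1} = 9 (mod 11).
  i = 4 (α = 2): (2−1)(2−10)(2−8)(2−4) = 1·(−8)·(−6)·(−2) = −96 ≡ 3, so v_4 = 3^{−1} = 4 (mod 11).
  i = 5 (α = 4): (4−1)(4−10)(4−8)(4−2) = 3·(−6)·(−4)·2 = 144 ≡ 1, so v_5 = 1^{−1} = 1 (mod 11).
  v = [6, 2, 9, 4, 1].
Step 2: syndromes of r = [4, 2, 7, 5, 7] (all sums mod 11).
  S_0 = Σ v_i r_i = 6·4 + 2·2 + 9·7 + 4·5 + 1·7 = 118 ≡ 8.
  S_1 = Σ v_i α_i r_i = 6·1·4 + 2·10·2 + 9·8·7 + 4·2·5 + 1·4·7 = 636 ≡ 9.
  α_i^2 mod 11 = [1, 1, 9, 4, 5].
  S_2 = Σ v_i α_i^2 r_i = 6·1·4 + 2·1·2 + 9·9·7 + 4·4·5 + 1·5·7 = 710 ≡ 6.
  S = (8, 9, 6) ≠ 0, so r is not a codeword (an error is present).
Step 3: locate the error. For a single error e at position i, S_ℓ = v_i·e·α_i^ℓ, so α_err = S_1/S_0.
  S_0^{−1} = 8^{−1} = 7 (mod 11), so α_err = 9·7 = 63 ≡ 8 = α_3. Error position i = 3.
  Consistency check: S_2/S_1 = 6·5 = 30 ≡ 8 = α_err ✓ (single-error assumption holds).
Step 4: error magnitude e = S_0/v_3 = S_0·∏_{j≠3}(α_3 − α_j) = 8·5 = 40 ≡ 7 (mod 11).
Step 5: correct position 3: c_3 = r_3 − e = 7 − 7 ≡ 0 (mod 11). Hence c = [4, 2, 0, 5, 7].
  Check: interpolating c through the α_i gives m(x) = 3 + 1·x (degree < 2) with m(α_i) = c_i for every i, so c is indeed a codeword.


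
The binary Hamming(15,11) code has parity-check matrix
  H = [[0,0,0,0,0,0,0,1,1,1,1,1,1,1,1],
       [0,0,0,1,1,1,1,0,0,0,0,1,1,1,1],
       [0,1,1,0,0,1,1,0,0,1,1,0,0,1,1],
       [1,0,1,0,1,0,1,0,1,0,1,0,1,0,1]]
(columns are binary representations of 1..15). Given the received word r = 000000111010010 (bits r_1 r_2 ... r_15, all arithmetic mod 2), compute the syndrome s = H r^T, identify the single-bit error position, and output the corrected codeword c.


s = (0, 0, 1, 1)^T, error position = 3, corrected codeword c = 001000111010010

Compute s = H r^T mod 2 one row at a time:
  s_1 = 1 + 1 + 0 + 1 + 0 + 0 + 1 + 0 = 4 ≡ 0 (mod 2).
  s_2 = 0 + 0 + 0 + 1 + 0 + 0 + 1 + 0 = 2 ≡ 0 (mod 2).
  s_3 = 0 + 0 + 0 + 1 + 0 + 1 + 1 + 0 = 3 ≡ 1 (mod 2).
  s_4 = 0 + 0 + 0 + 1 + 1 + 1 + 0 + 0 = 3 ≡ 1 (mod 2).
s = (0, 0, 1, 1)^T — this equals column 3 of H (binary 0011), so error is at position 3.
Correct: flip bit 3 of r = 000000111010010 to get c = 001000111010010.


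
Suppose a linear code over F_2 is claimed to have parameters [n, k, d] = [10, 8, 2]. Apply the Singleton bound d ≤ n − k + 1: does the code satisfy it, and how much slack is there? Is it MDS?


Singleton RHS = n − k + 1 = 3, slack = 1, bound satisfied, not MDS.

Singleton bound: d ≤ n − k + 1.
Here n = 10, k = 8, so n − k + 1 = 3.
Given d = 2, check d ≤ 3: YES.
Slack = (n − k + 1) − d = 1.
The code is NOT MDS (slack = 1 > 0).
Description: the claimed parameters are [10, 8, 2]_2; such a code would be non-MDS.


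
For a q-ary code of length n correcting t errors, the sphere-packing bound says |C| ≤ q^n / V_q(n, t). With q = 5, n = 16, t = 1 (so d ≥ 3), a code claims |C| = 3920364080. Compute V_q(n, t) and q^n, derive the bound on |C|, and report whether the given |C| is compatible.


V_q(n, t) = 65, q^n = 152587890625, Hamming bound = 2347506009, |C| = 3920364080 > bound (violated).

Step 1: Compute V_q(n, t) = Σ_{j=0}^1 C(n, j) (q−1)^j.
  j = 0: C(16,0)·(4)^0 = 1·1 = 1.
  j = 1: C(16,1)·(4)^1 = 16·4 = 64.
  V_q(n, t) = 1 + 64 = 65.
Step 2: q^n = 5^16 = 152587890625.
Step 3: Hamming bound ⌊q^n / V_q(n,t)⌋ = ⌊152587890625/65⌋ = 2347506009.
Step 4: Compare |C| = 3920364080 to 2347506009: violated.
The claimed |C| lies above the Hamming bound, so no 5-ary code of length 16 with d ≥ 3 can have 3920364080 codewords.


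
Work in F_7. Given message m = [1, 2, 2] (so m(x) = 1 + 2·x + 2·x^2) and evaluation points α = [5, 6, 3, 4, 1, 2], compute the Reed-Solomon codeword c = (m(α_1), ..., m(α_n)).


c = [5, 1, 4, 6, 5, 6]

Message polynomial: m(x) = 1 + 2·x + 2·x^2 (mod 7).
For each evaluation point α_i, compute m(α_i) mod 7:
  α_1 = 5: Horner steps 2 → 5 → 5, so m(5) = 5.
  α_2 = 6: Horner steps 2 → 0 → 1, so m(6) = 1.
  α_3 = 3: Horner steps 2 → 1 → 4, so m(3) = 4.
  α_4 = 4: Horner steps 2 → 3 → 6, so m(4) = 6.
  α_5 = 1: Horner steps 2 → 4 → 5, so m(1) = 5.
  α_6 = 2: Horner steps 2 → 6 → 6, so m(2) = 6.
Codeword c = [5, 1, 4, 6, 5, 6] ∈ F_7^6.


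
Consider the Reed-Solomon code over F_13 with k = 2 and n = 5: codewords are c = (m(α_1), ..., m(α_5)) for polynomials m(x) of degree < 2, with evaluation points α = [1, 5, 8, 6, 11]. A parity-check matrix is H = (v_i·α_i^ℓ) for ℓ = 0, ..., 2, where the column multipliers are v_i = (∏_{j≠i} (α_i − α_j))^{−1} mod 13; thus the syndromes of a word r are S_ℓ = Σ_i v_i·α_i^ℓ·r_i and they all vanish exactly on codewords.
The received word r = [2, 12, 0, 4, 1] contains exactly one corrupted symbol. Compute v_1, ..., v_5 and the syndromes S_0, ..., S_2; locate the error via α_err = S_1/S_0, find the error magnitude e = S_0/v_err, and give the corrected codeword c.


S = (2, 12, 7), error at position 4, error magnitude e = 9, c = [2, 12, 0, 8, 1].

Step 1: column multipliers v_i = (∏_{j≠i}(α_i − α_j))^{−1} mod 13.
  i = 1 (α = 1): (1−5)(1−8)(1−6)(1−11) = (−4)·(−7)·(−5)·(−10) = 1400 ≡ 9, so v_1 = 9^{−1} = 3 (mod 13).
  i = 2 (α = 5): (5−1)(5−8)(5−6)(5−11) = 4·(−3)·(−1)·(−6) = −72 ≡ 6, so v_2 = 6^{−1} = 11 (mod 13).
  i = 3 (α = 8): (8−1)(8−5)(8−6)(8−11) = 7·3·2·(−3) = −126 ≡ 4, so v_3 = 4^{−1} = 10 (mod 13).
  i = 4 (α = 6): (6−1)(6−5)(6−8)(6−11) = 5·1·(−2)·(−5) = 50 ≡ 11, so v_4 = 11^{−1} = 6 (mod 13).
  i = 5 (α = 11): (11−1)(11−5)(11−8)(11−6) = 10·6·3·5 = 900 ≡ 3, so v_5 = 3^{−1} = 9 (mod 13).
  v = [3, 11, 10, 6, 9].
Step 2: syndromes of r = [2, 12, 0, 4, 1] (all sums mod 13).
  S_0 = Σ v_i r_i = 3·2 + 11·12 + 10·0 + 6·4 + 9·1 = 171 ≡ 2.
  S_1 = Σ v_i α_i r_i = 3·1·2 + 11·5·12 + 10·8·0 + 6·6·4 + 9·11·1 = 909 ≡ 12.
  α_i^2 mod 13 = [1, 12, 12, 10, 4].
  S_2 = Σ v_i α_i^2 r_i = 3·1·2 + 11·12·12 + 10·12·0 + 6·10·4 + 9·4·1 = 1866 ≡ 7.
  S = (2, 12, 7) ≠ 0, so r is not a codeword (an error is present).
Step 3: locate the error. For a single error e at position i, S_ℓ = v_i·e·α_i^ℓ, so α_err = S_1/S_0.
  S_0^{−1} = 2^{−1} = 7 (mod 13), so α_err = 12·7 = 84 ≡ 6 = α_4. Error position i = 4.
  Consistency check: S_2/S_1 = 7·12 = 84 ≡ 6 = α_err ✓ (single-error assumption holds).
Step 4: error magnitude e = S_0/v_4 = S_0·∏_{j≠4}(α_4 − α_j) = 2·11 = 22 ≡ 9 (mod 13).
Step 5: correct position 4: c_4 = r_4 − e = 4 − 9 ≡ 8 (mod 13). Hence c = [2, 12, 0, 8, 1].
  Check: interpolating c through the α_i gives m(x) = 6 + 9·x (degree < 2) with m(α_i) = c_i for every i, so c is indeed a codeword.


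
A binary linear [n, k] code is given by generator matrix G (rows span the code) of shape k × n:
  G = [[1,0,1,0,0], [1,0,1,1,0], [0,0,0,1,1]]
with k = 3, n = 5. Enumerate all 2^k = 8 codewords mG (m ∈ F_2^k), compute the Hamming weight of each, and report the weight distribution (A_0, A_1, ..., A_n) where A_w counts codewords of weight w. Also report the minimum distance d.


Weight distribution: A_0 = 1, A_1 = 2, A_2 = 2, A_3 = 2, A_4 = 1. Minimum distance d = 1.

Enumerate all 2^3 = 8 messages m ∈ F_2^3.
For each, compute codeword c = mG in F_2^5, then tally its weight.
  m = 000 → c = 00000, weight = 0.
  m = 100 → c = 10100, weight = 2.
  m = 010 → c = 10110, weight = 3.
  m = 110 → c = 00010, weight = 1.
  m = 001 → c = 00011, weight = 2.
  m = 101 → c = 10111, weight = 4.
  m = 011 → c = 10101, weight = 3.
  m = 111 → c = 00001, weight = 1.
Tally weights:
  weight 0: 1 codewords.
  weight 1: 2 codewords.
  weight 2: 2 codewords.
  weight 3: 2 codewords.
  weight 4: 1 codewords.
Minimum distance d = smallest w > 0 with A_w > 0 = 1.
Sanity: Σ A_w = 8 = 2^3 = 8 ✓.


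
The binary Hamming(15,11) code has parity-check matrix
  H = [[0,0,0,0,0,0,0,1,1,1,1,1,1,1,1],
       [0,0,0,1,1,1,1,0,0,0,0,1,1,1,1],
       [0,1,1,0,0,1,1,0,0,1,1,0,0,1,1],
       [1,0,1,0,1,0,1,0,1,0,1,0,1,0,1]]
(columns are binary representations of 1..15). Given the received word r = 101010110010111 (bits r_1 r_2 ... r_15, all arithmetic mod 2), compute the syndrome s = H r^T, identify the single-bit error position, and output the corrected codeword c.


s = (1, 1, 1, 1)^T, error position = 15, corrected codeword c = 101010110010110

Compute s = H r^T mod 2 one row at a time:
  s_1 = 1 + 0 + 0 + 1 + 0 + 1 + 1 + 1 = 5 ≡ 1 (mod 2).
  s_2 = 0 + 1 + 0 + 1 + 0 + 1 + 1 + 1 = 5 ≡ 1 (mod 2).
  s_3 = 0 + 1 + 0 + 1 + 0 + 1 + 1 + 1 = 5 ≡ 1 (mod 2).
  s_4 = 1 + 1 + 1 + 1 + 0 + 1 + 1 + 1 = 7 ≡ 1 (mod 2).
s = (1, 1, 1, 1)^T — this equals column 15 of H (binary 1111), so error is at position 15.
Correct: flip bit 15 of r = 101010110010111 to get c = 101010110010110.


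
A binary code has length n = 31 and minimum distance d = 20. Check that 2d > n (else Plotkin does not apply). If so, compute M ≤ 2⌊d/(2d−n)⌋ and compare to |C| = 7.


Plotkin bound M ≤ 4; given |C| = 7 > bound (violated).

Check applicability: 2d = 40, n = 31.
2d − n = 9 > 0, so Plotkin applies.
Compute d/(2d−n) = 20/9 ≈ 2.2222.
⌊d/(2d−n)⌋ = 2.
Plotkin bound: M ≤ 2·2 = 4.
Given |C| = 7, check: VIOLATED.
This |C| is above the Plotkin bound, so no binary code with n = 31, d = 20 and 7 codewords exists.


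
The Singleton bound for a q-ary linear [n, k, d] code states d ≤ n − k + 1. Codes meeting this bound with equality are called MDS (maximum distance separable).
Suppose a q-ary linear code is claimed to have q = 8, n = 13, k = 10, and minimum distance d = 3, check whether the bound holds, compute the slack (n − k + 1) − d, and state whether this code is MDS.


Singleton RHS = n − k + 1 = 4, slack = 1, bound satisfied, not MDS.

Singleton bound: d ≤ n − k + 1.
Here n = 13, k = 10, so n − k + 1 = 4.
Given d = 3, check d ≤ 4: YES.
Slack = (n − k + 1) − d = 1.
The code is NOT MDS (slack = 1 > 0).
Description: the claimed parameters are [13, 10, 3]_8; such a code would be non-MDS.


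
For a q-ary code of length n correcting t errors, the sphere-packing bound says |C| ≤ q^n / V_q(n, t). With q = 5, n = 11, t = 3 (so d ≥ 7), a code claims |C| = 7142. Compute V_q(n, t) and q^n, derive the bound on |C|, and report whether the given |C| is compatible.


V_q(n, t) = 11485, q^n = 48828125, Hamming bound = 4251, |C| = 7142 > bound (violated).

Step 1: Compute V_q(n, t) = Σ_{j=0}^3 C(n, j) (q−1)^j.
  j = 0: C(11,0)·(4)^0 = 1·1 = 1.
  j = 1: C(11,1)·(4)^1 = 11·4 = 44.
  j = 2: C(11,2)·(4)^2 = 55·16 = 880.
  j = 3: C(11,3)·(4)^3 = 165·64 = 10560.
  V_q(n, t) = 1 + 44 + 880 + 10560 = 11485.
Step 2: q^n = 5^11 = 48828125.
Step 3: Hamming bound ⌊q^n / V_q(n,t)⌋ = ⌊48828125/11485⌋ = 4251.
Step 4: Compare |C| = 7142 to 4251: violated.
The claimed |C| lies above the Hamming bound, so no 5-ary code of length 11 with d ≥ 7 can have 7142 codewords.


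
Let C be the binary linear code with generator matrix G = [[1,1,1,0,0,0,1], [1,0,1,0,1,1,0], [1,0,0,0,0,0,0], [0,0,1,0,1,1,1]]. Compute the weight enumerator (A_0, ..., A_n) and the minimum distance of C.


Weight distribution: A_0 = 1, A_1 = 2, A_2 = 2, A_3 = 4, A_4 = 5, A_5 = 2. Minimum distance d = 1.

Enumerate all 2^4 = 16 messages m ∈ F_2^4.
For each, compute codeword c = mG in F_2^7, then tally its weight.
  m = 0000 → c = 0000000, weight = 0.
  m = 1000 → c = 1110001, weight = 4.
  m = 0100 → c = 1010110, weight = 4.
  m = 1100 → c = 0100111, weight = 4.
  m = 0010 → c = 1000000, weight = 1.
  m = 1010 → c = 0110001, weight = 3.
  m = 0110 → c = 0010110, weight = 3.
  m = 1110 → c = 1100111, weight = 5.
  m = 0001 → c = 0010111, weight = 4.
  m = 1001 → c = 1100110, weight = 4.
  m = 0101 → c = 1000001, weight = 2.
  m = 1101 → c = 0110000, weight = 2.
  m = 0011 → c = 1010111, weight = 5.
  m = 1011 → c = 0100110, weight = 3.
  m = 0111 → c = 0000001, weight = 1.
  m = 1111 → c = 1110000, weight = 3.
Tally weights:
  weight 0: 1 codewords.
  weight 1: 2 codewords.
  weight 2: 2 codewords.
  weight 3: 4 codewords.
  weight 4: 5 codewords.
  weight 5: 2 codewords.
Minimum distance d = smallest w > 0 with A_w > 0 = 1.
Sanity: Σ A_w = 16 = 2^4 = 16 ✓.


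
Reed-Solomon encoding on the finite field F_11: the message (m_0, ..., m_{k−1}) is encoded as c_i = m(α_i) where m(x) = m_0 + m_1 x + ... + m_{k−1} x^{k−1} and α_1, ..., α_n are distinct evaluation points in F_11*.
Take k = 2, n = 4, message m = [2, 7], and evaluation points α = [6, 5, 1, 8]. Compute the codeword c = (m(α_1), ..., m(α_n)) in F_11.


c = [0, 4, 9, 3]

Message polynomial: m(x) = 2 + 7·x (mod 11).
For each evaluation point α_i, compute m(α_i) mod 11:
  α_1 = 6: Horner steps 7 → 0, so m(6) = 0.
  α_2 = 5: Horner steps 7 → 4, so m(5) = 4.
  α_3 = 1: Horner steps 7 → 9, so m(1) = 9.
  α_4 = 8: Horner steps 7 → 3, so m(8) = 3.
Codeword c = [0, 4, 9, 3] ∈ F_11^4.


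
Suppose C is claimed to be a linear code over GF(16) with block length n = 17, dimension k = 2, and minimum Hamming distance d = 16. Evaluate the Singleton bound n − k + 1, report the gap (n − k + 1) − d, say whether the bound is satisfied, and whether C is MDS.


Singleton RHS = n − k + 1 = 16, slack = 0, bound satisfied, MDS.

Singleton bound: d ≤ n − k + 1.
Here n = 17, k = 2, so n − k + 1 = 16.
Given d = 16, check d ≤ 16: YES.
Slack = (n − k + 1) − d = 0.
The code is MDS (slack = 0).
Description: the claimed parameters are [17, 2, 16]_16; such a code would be MDS (meets Singleton bound).


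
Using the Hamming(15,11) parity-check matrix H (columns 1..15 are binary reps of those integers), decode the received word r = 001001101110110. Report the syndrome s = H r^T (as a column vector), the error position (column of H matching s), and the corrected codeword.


s = (1, 0, 0, 1)^T, error position = 9, corrected codeword c = 001001100110110

Compute s = H r^T mod 2 one row at a time:
  s_1 = 0 + 1 + 1 + 1 + 0 + 1 + 1 + 0 = 5 ≡ 1 (mod 2).
  s_2 = 0 + 0 + 1 + 1 + 0 + 1 + 1 + 0 = 4 ≡ 0 (mod 2).
  s_3 = 0 + 1 + 1 + 1 + 1 + 1 + 1 + 0 = 6 ≡ 0 (mod 2).
  s_4 = 0 + 1 + 0 + 1 + 1 + 1 + 1 + 0 = 5 ≡ 1 (mod 2).
s = (1, 0, 0, 1)^T — this equals column 9 of H (binary 1001), so error is at position 9.
Correct: flip bit 9 of r = 001001101110110 to get c = 001001100110110.


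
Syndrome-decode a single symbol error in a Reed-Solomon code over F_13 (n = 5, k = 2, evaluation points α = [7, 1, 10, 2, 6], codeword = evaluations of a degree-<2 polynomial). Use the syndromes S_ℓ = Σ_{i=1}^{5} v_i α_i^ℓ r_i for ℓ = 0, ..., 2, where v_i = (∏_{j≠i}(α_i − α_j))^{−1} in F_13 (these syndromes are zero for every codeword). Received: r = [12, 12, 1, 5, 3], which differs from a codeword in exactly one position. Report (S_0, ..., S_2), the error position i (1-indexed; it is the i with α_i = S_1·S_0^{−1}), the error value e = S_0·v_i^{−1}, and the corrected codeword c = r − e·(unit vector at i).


S = (3, 8, 4), error at position 1, error magnitude e = 3, c = [9, 12, 1, 5, 3].

Step 1: column multipliers v_i = (∏_{j≠i}(α_i − α_j))^{−1} mod 13.
  i = 1 (α = 7): (7−1)(7−10)(7−2)(7−6) = 6·(−3)·5·1 = −90 ≡ 1, so v_1 = 1^{−1} = 1 (mod 13).
  i = 2 (α = 1): (1−7)(1−10)(1−2)(1−6) = (−6)·(−9)·(−1)·(−5) = 270 ≡ 10, so v_2 = 10^{−1} = 4 (mod 13).
  i = 3 (α = 10): (10−7)(10−1)(10−2)(10−6) = 3·9·8·4 = 864 ≡ 6, so v_3 = 6^{−1} = 11 (mod 13).
  i = 4 (α = 2): (2−7)(2−1)(2−10)(2−6) = (−5)·1·(−8)·(−4) = −160 ≡ 9, so v_4 = 9^{−1} = 3 (mod 13).
  i = 5 (α = 6): (6−7)(6−1)(6−10)(6−2) = (−1)·5·(−4)·4 = 80 ≡ 2, so v_5 = 2^{−1} = 7 (mod 13).
  v = [1, 4, 11, 3, 7].
Step 2: syndromes of r = [12, 12, 1, 5, 3] (all sums mod 13).
  S_0 = Σ v_i r_i = 1·12 + 4·12 + 11·1 + 3·5 + 7·3 = 107 ≡ 3.
  S_1 = Σ v_i α_i r_i = 1·7·12 + 4·1·12 + 11·10·1 + 3·2·5 + 7·6·3 = 398 ≡ 8.
  α_i^2 mod 13 = [10, 1, 9, 4, 10].
  S_2 = Σ v_i α_i^2 r_i = 1·10·12 + 4·1·12 + 11·9·1 + 3·4·5 + 7·10·3 = 537 ≡ 4.
  S = (3, 8, 4) ≠ 0, so r is not a codeword (an error is present).
Step 3: locate the error. For a single error e at position i, S_ℓ = v_i·e·α_i^ℓ, so α_err = S_1/S_0.
  S_0^{−1} = 3^{−1} = 9 (mod 13), so α_err = 8·9 = 72 ≡ 7 = α_1. Error position i = 1.
  Consistency check: S_2/S_1 = 4·5 = 20 ≡ 7 = α_err ✓ (single-error assumption holds).
Step 4: error magnitude e = S_0/v_1 = S_0·∏_{j≠1}(α_1 − α_j) = 3·1 = 3 ≡ 3 (mod 13).
Step 5: correct position 1: c_1 = r_1 − e = 12 − 3 ≡ 9 (mod 13). Hence c = [9, 12, 1, 5, 3].
  Check: interpolating c through the α_i gives m(x) = 6 + 6·x (degree < 2) with m(α_i) = c_i for every i, so c is indeed a codeword.


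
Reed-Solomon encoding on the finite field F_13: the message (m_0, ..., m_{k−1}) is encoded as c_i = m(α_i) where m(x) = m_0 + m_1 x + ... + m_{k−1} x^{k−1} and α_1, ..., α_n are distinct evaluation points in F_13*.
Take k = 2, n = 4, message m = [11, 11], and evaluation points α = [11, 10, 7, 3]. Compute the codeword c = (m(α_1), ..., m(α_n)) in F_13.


c = [2, 4, 10, 5]

Message polynomial: m(x) = 11 + 11·x (mod 13).
For each evaluation point α_i, compute m(α_i) mod 13:
  α_1 = 11: Horner steps 11 → 2, so m(11) = 2.
  α_2 = 10: Horner steps 11 → 4, so m(10) = 4.
  α_3 = 7: Horner steps 11 → 10, so m(7) = 10.
  α_4 = 3: Horner steps 11 → 5, so m(3) = 5.
Codeword c = [2, 4, 10, 5] ∈ F_13^4.


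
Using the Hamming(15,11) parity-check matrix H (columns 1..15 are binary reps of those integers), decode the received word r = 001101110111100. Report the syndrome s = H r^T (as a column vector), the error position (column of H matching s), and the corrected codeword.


s = (1, 1, 1, 0)^T, error position = 14, corrected codeword c = 001101110111110

Compute s = H r^T mod 2 one row at a time:
  s_1 = 1 + 0 + 1 + 1 + 1 + 1 + 0 + 0 = 5 ≡ 1 (mod 2).
  s_2 = 1 + 0 + 1 + 1 + 1 + 1 + 0 + 0 = 5 ≡ 1 (mod 2).
  s_3 = 0 + 1 + 1 + 1 + 1 + 1 + 0 + 0 = 5 ≡ 1 (mod 2).
  s_4 = 0 + 1 + 0 + 1 + 0 + 1 + 1 + 0 = 4 ≡ 0 (mod 2).
s = (1, 1, 1, 0)^T — this equals column 14 of H (binary 1110), so error is at position 14.
Correct: flip bit 14 of r = 001101110111100 to get c = 001101110111110.


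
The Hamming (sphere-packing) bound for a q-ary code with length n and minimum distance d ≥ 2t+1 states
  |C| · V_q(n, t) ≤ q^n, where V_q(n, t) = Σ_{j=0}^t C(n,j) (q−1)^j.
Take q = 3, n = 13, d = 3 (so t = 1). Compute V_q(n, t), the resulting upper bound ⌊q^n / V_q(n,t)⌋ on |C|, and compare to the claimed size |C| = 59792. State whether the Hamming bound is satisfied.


V_q(n, t) = 27, q^n = 1594323, Hamming bound = 59049, |C| = 59792 > bound (violated).

Step 1: Compute V_q(n, t) = Σ_{j=0}^1 C(n, j) (q−1)^j.
  j = 0: C(13,0)·(2)^0 = 1·1 = 1.
  j = 1: C(13,1)·(2)^1 = 13·2 = 26.
  V_q(n, t) = 1 + 26 = 27.
Step 2: q^n = 3^13 = 1594323.
Step 3: Hamming bound ⌊q^n / V_q(n,t)⌋ = ⌊1594323/27⌋ = 59049.
Step 4: Compare |C| = 59792 to 59049: violated.
The claimed |C| lies above the Hamming bound, so no 3-ary code of length 13 with d ≥ 3 can have 59792 codewords.


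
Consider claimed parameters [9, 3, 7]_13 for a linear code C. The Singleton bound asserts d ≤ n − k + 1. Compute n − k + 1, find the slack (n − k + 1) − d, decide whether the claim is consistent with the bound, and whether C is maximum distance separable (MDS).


Singleton RHS = n − k + 1 = 7, slack = 0, bound satisfied, MDS.

Singleton bound: d ≤ n − k + 1.
Here n = 9, k = 3, so n − k + 1 = 7.
Given d = 7, check d ≤ 7: YES.
Slack = (n − k + 1) − d = 0.
The code is MDS (slack = 0).
Description: the claimed parameters are [9, 3, 7]_13; such a code would be MDS (meets Singleton bound).


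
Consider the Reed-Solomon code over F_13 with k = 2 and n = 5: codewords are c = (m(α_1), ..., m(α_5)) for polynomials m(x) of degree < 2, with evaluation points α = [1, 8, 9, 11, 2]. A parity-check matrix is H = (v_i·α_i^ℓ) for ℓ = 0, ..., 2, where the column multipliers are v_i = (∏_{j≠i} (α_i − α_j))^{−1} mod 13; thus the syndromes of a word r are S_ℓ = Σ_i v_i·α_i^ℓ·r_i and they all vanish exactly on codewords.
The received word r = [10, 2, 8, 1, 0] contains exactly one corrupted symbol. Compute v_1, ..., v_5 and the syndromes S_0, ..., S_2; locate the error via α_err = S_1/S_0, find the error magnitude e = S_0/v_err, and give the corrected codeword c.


S = (4, 6, 9), error at position 2, error magnitude e = 10, c = [10, 5, 8, 1, 0].

Step 1: column multipliers v_i = (∏_{j≠i}(α_i − α_j))^{−1} mod 13.
  i = 1 (α = 1): (1−8)(1−9)(1−11)(1−2) = (−7)·(−8)·(−10)·(−1) = 560 ≡ 1, so v_1 = 1^{−1} = 1 (mod 13).
  i = 2 (α = 8): (8−1)(8−9)(8−11)(8−2) = 7·(−1)·(−3)·6 = 126 ≡ 9, so v_2 = 9^{−1} = 3 (mod 13).
  i = 3 (α = 9): (9−1)(9−8)(9−11)(9−2) = 8·1·(−2)·7 = −112 ≡ 5, so v_3 = 5^{−1} = 8 (mod 13).
  i = 4 (α = 11): (11−1)(11−8)(11−9)(11−2) = 10·3·2·9 = 540 ≡ 7, so v_4 = 7^{−1} = 2 (mod 13).
  i = 5 (α = 2): (2−1)(2−8)(2−9)(2−11) = 1·(−6)·(−7)·(−9) = −378 ≡ 12, so v_5 = 12^{−1} = 12 (mod 13).
  v = [1, 3, 8, 2, 12].
Step 2: syndromes of r = [10, 2, 8, 1, 0] (all sums mod 13).
  S_0 = Σ v_i r_i = 1·10 + 3·2 + 8·8 + 2·1 + 12·0 = 82 ≡ 4.
  S_1 = Σ v_i α_i r_i = 1·1·10 + 3·8·2 + 8·9·8 + 2·11·1 + 12·2·0 = 656 ≡ 6.
  α_i^2 mod 13 = [1, 12, 3, 4, 4].
  S_2 = Σ v_i α_i^2 r_i = 1·1·10 + 3·12·2 + 8·3·8 + 2·4·1 + 12·4·0 = 282 ≡ 9.
  S = (4, 6, 9) ≠ 0, so r is not a codeword (an error is present).
Step 3: locate the error. For a single error e at position i, S_ℓ = v_i·e·α_i^ℓ, so α_err = S_1/S_0.
  S_0^{−1} = 4^{−1} = 10 (mod 13), so α_err = 6·10 = 60 ≡ 8 = α_2. Error position i = 2.
  Consistency check: S_2/S_1 = 9·11 = 99 ≡ 8 = α_err ✓ (single-error assumption holds).
Step 4: error magnitude e = S_0/v_2 = S_0·∏_{j≠2}(α_2 − α_j) = 4·9 = 36 ≡ 10 (mod 13).
Step 5: correct position 2: c_2 = r_2 − e = 2 − 10 ≡ 5 (mod 13). Hence c = [10, 5, 8, 1, 0].
  Check: interpolating c through the α_i gives m(x) = 7 + 3·x (degree < 2) with m(α_i) = c_i for every i, so c is indeed a codeword.


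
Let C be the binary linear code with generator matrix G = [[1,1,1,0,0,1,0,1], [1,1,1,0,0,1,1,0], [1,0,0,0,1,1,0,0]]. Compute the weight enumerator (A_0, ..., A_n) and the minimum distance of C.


Weight distribution: A_0 = 1, A_2 = 1, A_3 = 1, A_4 = 2, A_5 = 3. Minimum distance d = 2.

Enumerate all 2^3 = 8 messages m ∈ F_2^3.
For each, compute codeword c = mG in F_2^8, then tally its weight.
  m = 000 → c = 00000000, weight = 0.
  m = 100 → c = 11100101, weight = 5.
  m = 010 → c = 11100110, weight = 5.
  m = 110 → c = 00000011, weight = 2.
  m = 001 → c = 10001100, weight = 3.
  m = 101 → c = 01101001, weight = 4.
  m = 011 → c = 01101010, weight = 4.
  m = 111 → c = 10001111, weight = 5.
Tally weights:
  weight 0: 1 codewords.
  weight 2: 1 codewords.
  weight 3: 1 codewords.
  weight 4: 2 codewords.
  weight 5: 3 codewords.
Minimum distance d = smallest w > 0 with A_w > 0 = 2.
Sanity: Σ A_w = 8 = 2^3 = 8 ✓.


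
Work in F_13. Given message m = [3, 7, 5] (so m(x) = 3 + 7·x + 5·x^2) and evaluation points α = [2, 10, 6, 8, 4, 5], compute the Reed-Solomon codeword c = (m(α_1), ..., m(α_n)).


c = [11, 1, 4, 2, 7, 7]

Message polynomial: m(x) = 3 + 7·x + 5·x^2 (mod 13).
For each evaluation point α_i, compute m(α_i) mod 13:
  α_1 = 2: Horner steps 5 → 4 → 11, so m(2) = 11.
  α_2 = 10: Horner steps 5 → 5 → 1, so m(10) = 1.
  α_3 = 6: Horner steps 5 → 11 → 4, so m(6) = 4.
  α_4 = 8: Horner steps 5 → 8 → 2, so m(8) = 2.
  α_5 = 4: Horner steps 5 → 1 → 7, so m(4) = 7.
  α_6 = 5: Horner steps 5 → 6 → 7, so m(5) = 7.
Codeword c = [11, 1, 4, 2, 7, 7] ∈ F_13^6.


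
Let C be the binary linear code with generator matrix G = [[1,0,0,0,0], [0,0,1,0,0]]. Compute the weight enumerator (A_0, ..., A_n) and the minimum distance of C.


Weight distribution: A_0 = 1, A_1 = 2, A_2 = 1. Minimum distance d = 1.

Enumerate all 2^2 = 4 messages m ∈ F_2^2.
For each, compute codeword c = mG in F_2^5, then tally its weight.
  m = 00 → c = 00000, weight = 0.
  m = 10 → c = 10000, weight = 1.
  m = 01 → c = 00100, weight = 1.
  m = 11 → c = 10100, weight = 2.
Tally weights:
  weight 0: 1 codewords.
  weight 1: 2 codewords.
  weight 2: 1 codewords.
Minimum distance d = smallest w > 0 with A_w > 0 = 1.
Sanity: Σ A_w = 4 = 2^2 = 4 ✓.


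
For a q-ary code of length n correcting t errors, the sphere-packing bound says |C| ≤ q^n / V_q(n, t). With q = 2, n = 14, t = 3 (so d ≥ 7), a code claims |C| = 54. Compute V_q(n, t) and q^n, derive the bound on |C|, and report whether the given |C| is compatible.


V_q(n, t) = 470, q^n = 16384, Hamming bound = 34, |C| = 54 > bound (violated).

Step 1: Compute V_q(n, t) = Σ_{j=0}^3 C(n, j) (q−1)^j.
  j = 0: C(14,0)·(1)^0 = 1·1 = 1.
  j = 1: C(14,1)·(1)^1 = 14·1 = 14.
  j = 2: C(14,2)·(1)^2 = 91·1 = 91.
  j = 3: C(14,3)·(1)^3 = 364·1 = 364.
  V_q(n, t) = 1 + 14 + 91 + 364 = 470.
Step 2: q^n = 2^14 = 16384.
Step 3: Hamming bound ⌊q^n / V_q(n,t)⌋ = ⌊16384/470⌋ = 34.
Step 4: Compare |C| = 54 to 34: violated.
The claimed |C| lies above the Hamming bound, so no 2-ary code of length 14 with d ≥ 7 can have 54 codewords.


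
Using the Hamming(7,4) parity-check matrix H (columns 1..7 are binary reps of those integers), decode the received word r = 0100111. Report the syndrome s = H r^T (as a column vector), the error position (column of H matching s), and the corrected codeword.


s = (1, 1, 0)^T, error position = 6, corrected codeword c = 0100101

Compute s = H r^T mod 2 one row at a time:
  s_1 = 0 + 1 + 1 + 1 = 3 ≡ 1 (mod 2).
  s_2 = 1 + 0 + 1 + 1 = 3 ≡ 1 (mod 2).
  s_3 = 0 + 0 + 1 + 1 = 2 ≡ 0 (mod 2).
s = (1, 1, 0)^T — this equals column 6 of H (binary 110), so error is at position 6.
Correct: flip bit 6 of r = 0100111 to get c = 0100101.
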